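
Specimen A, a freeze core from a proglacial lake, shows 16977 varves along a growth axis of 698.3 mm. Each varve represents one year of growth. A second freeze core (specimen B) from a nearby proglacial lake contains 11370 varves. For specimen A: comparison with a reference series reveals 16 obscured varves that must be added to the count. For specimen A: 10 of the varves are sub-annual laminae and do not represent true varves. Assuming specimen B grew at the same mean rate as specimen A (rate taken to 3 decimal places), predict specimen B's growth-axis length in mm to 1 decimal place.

466.2 mm

Specimen A: correcting the raw count gives 16977 − 10 + 16 = 16983 true varves.
A: Mean rate = 698.3 mm / 16983 years ≈ 0.041 mm/year.
Length of B = 0.041 × 11370 = 466.2 mm.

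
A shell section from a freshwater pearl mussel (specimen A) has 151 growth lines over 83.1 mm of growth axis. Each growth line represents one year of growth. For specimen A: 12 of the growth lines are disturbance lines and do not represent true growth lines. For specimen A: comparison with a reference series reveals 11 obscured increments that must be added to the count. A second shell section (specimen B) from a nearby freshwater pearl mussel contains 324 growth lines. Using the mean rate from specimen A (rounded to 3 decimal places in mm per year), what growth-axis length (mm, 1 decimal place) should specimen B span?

Specimen A: adjusted count: 151 − 12 + 11 = 150 growth lines.
A: Extension rate ≈ 83.1 / 150 = 0.554 mm/year.
For B, 0.554 mm/year × 324 years = 179.5 mm.

179.5 mm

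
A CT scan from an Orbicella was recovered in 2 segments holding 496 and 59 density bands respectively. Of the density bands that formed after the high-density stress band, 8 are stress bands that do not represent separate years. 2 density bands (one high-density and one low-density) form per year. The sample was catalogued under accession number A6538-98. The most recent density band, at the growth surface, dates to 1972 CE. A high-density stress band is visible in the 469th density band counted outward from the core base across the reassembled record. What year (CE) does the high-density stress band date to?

1933 CE

Total density bands = 496 + 59 = 555.
555 − 469 = 86 density bands lie beyond the high-density stress band toward the growth surface.
Excluding 8 false density bands: 86 − 8 = 78.
78 density bands at 2 per year is 78 / 2 = 39 years.
The density band at the growth surface is 1972 CE, so the high-density stress band dates to 1972 − 39 = 1933 CE.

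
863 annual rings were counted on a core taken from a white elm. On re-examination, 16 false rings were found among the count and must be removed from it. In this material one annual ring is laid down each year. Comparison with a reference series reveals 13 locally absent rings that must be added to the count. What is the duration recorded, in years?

Correcting the raw count gives 863 − 16 + 13 = 860 true annual rings.
With a one-to-one annual ring periodicity this is 860 years.

860 yr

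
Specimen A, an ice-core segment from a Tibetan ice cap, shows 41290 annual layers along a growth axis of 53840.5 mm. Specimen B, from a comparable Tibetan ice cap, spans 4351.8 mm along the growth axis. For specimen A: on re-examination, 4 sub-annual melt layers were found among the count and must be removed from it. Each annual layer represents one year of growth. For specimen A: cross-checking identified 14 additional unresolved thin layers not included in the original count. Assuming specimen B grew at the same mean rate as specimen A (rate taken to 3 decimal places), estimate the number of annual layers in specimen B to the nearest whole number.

Specimen A: correcting the raw count gives 41290 − 4 + 14 = 41300 true annual layers.
A: Extension rate ≈ 53840.5 / 41300 = 1.304 mm/yr.
Specimen B: 4351.8 mm / 1.304 mm per year = 3337.27 years ≈ 3337 annual layers.

3337 annual layers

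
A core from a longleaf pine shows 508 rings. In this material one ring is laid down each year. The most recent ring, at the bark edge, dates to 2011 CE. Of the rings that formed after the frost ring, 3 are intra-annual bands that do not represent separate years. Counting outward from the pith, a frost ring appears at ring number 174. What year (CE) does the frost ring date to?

Between ring 174 and the bark edge there are 508 − 174 = 334 rings.
334 − 3 false = 331 true rings after the frost ring.
Counting back 331 years from 2011 CE places the frost ring in 2011 − 331 = 1680 CE.

1680 CE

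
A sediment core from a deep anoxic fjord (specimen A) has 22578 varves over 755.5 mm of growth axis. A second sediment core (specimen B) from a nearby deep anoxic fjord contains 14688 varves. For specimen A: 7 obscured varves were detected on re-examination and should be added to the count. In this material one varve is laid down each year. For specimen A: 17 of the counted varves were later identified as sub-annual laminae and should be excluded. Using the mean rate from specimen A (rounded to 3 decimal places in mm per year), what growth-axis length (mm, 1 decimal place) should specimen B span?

Specimen A: after corrections the count is 22578 − 17 + 7 = 22568 varves.
A: 755.5 mm over 22568 years gives 755.5 / 22568 ≈ 0.033 mm per year.
Length of B = 0.033 × 14688 = 484.7 mm.

484.7 mm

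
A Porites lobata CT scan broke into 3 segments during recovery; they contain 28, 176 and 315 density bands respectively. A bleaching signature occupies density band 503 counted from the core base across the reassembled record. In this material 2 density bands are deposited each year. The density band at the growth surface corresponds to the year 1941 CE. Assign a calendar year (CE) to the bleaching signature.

1933 CE

Total density bands = 28 + 176 + 315 = 519.
The bleaching signature sits at density band 503 from the core base, so 519 − 503 = 16 density bands formed after it.
Dividing by 2 density bands per year: 16 / 2 = 8 years.
Counting back 8 years from 1941 CE places the bleaching signature in 1941 − 8 = 1933 CE.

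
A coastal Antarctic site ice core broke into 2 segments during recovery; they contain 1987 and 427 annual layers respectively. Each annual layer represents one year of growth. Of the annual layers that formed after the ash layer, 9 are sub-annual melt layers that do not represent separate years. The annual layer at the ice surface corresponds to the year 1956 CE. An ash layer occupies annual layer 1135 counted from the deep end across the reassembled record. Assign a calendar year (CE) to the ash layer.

Total annual layers = 1987 + 427 = 2414.
The ash layer sits at annual layer 1135 from the deep end, so 2414 − 1135 = 1279 annual layers formed after it.
Excluding 9 false annual layers: 1279 − 9 = 1270.
The annual layer at the ice surface is 1956 CE, so the ash layer dates to 1956 − 1270 = 686 CE.

686 CE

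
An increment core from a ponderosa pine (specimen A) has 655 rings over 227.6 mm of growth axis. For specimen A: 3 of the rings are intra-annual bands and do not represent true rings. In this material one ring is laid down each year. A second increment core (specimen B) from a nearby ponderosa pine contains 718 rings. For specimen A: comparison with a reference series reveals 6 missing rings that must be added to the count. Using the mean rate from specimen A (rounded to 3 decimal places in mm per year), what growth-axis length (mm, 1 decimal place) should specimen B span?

248.4 mm

Specimen A: adjusted count: 655 − 3 + 6 = 658 rings.
A: 227.6 mm over 658 years gives 227.6 / 658 ≈ 0.346 mm per year.
Length of B = 0.346 × 718 = 248.4 mm.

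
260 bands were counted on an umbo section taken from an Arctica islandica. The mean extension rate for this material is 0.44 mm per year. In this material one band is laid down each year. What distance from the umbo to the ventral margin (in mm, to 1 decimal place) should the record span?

260 years of growth are recorded.
Predicted length = 0.44 mm/year × 260 years = 114.4 mm.

114.4 mm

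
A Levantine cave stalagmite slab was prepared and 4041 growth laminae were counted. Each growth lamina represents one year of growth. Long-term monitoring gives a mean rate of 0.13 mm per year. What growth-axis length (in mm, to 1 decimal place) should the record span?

The record spans 4041 years at 0.13 mm per year.
4041 years at 0.13 mm/year gives 0.13 × 4041 = 525.3 mm.

525.3 mm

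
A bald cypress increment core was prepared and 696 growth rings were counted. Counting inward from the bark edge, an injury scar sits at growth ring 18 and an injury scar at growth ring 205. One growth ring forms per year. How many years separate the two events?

187 yr

The two markers are separated by 205 − 18 = 187 growth rings.
One growth ring per year makes the interval 187 years.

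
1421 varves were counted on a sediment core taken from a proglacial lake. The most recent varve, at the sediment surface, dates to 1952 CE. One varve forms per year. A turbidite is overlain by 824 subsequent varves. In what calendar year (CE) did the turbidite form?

There are 824 varves younger than the turbidite.
Counting back 824 years from 1952 CE places the turbidite in 1952 − 824 = 1128 CE.

1128 CE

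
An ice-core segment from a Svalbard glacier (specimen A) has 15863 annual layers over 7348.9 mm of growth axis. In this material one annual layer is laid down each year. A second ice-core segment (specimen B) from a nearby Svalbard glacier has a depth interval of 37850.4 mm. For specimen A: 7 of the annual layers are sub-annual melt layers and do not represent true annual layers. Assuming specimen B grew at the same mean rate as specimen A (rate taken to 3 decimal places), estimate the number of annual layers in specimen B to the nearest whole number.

81750 annual layers

Specimen A: correcting the raw count gives 15863 − 7 = 15856 true annual layers.
A: 7348.9 mm over 15856 years gives 7348.9 / 15856 ≈ 0.463 mm per year.
B spans 37850.4 / 0.463 = 81750.32 years ≈ 81750 annual layers.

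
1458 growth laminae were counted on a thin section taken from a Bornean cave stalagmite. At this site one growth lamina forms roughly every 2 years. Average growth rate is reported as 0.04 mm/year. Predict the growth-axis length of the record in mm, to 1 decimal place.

116.6 mm

Multiplying by 2 years per growth lamina: 1458 × 2 = 2916 years.
2916 years at 0.04 mm/year gives 0.04 × 2916 = 116.6 mm.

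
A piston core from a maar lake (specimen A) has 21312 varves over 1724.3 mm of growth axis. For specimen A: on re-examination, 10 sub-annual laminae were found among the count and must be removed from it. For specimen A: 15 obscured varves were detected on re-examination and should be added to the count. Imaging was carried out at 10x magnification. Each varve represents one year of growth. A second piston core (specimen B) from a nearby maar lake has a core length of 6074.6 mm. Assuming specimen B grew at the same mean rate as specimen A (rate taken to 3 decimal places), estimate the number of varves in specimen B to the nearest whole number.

Specimen A: after corrections the count is 21312 − 10 + 15 = 21317 varves.
A: 1724.3 mm over 21317 years gives 1724.3 / 21317 ≈ 0.081 mm/year.
B spans 6074.6 / 0.081 = 74995.06 years ≈ 74995 varves.

74995 varves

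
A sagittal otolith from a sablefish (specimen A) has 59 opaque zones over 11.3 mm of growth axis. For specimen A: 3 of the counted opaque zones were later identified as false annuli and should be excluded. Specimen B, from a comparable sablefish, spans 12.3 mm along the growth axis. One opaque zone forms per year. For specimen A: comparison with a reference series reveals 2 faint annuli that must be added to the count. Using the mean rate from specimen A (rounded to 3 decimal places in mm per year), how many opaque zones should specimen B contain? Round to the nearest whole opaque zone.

Specimen A: true opaque zone count = 59 − 3 + 2 = 58.
A: Extension rate ≈ 11.3 / 58 = 0.195 mm per year.
For B, 12.3 / 0.195 = 63.08 years ≈ 63 opaque zones.

63 opaque zones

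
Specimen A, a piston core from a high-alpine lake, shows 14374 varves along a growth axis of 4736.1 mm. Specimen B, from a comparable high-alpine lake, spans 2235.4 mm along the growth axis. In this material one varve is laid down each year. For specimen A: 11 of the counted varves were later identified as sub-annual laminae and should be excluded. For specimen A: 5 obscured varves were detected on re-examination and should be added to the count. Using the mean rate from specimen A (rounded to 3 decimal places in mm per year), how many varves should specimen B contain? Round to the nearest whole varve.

6774 varves

Specimen A: true varve count = 14374 − 11 + 5 = 14368.
A: Extension rate ≈ 4736.1 / 14368 = 0.330 mm/year.
B spans 2235.4 / 0.330 = 6773.94 years ≈ 6774 varves.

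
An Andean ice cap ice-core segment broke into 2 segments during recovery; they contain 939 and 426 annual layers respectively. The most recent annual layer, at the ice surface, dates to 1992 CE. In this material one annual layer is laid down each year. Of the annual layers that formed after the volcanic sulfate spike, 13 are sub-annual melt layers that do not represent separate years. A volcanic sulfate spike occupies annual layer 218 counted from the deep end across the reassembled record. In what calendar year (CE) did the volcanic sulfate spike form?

Total annual layers = 939 + 426 = 1365.
The volcanic sulfate spike sits at annual layer 218 from the deep end, so 1365 − 218 = 1147 annual layers formed after it.
Removing the 13 false annual layers leaves 1147 − 13 = 1134 true annual layers beyond the volcanic sulfate spike.
Counting back 1134 years from 1992 CE places the volcanic sulfate spike in 1992 − 1134 = 858 CE.

858 CE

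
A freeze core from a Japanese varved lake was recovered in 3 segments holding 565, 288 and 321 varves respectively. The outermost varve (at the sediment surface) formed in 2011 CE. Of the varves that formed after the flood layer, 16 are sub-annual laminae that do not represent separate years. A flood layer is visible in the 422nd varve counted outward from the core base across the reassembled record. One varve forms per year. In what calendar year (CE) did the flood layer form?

Total varves = 565 + 288 + 321 = 1174.
1174 − 422 = 752 varves lie beyond the flood layer toward the sediment surface.
752 − 16 false = 736 true varves after the flood layer.
Counting back 736 years from 2011 CE places the flood layer in 2011 − 736 = 1275 CE.

1275 CE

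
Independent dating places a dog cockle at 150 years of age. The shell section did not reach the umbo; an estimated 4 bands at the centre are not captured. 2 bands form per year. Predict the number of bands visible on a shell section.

With 2 bands per year, 150 years would produce 150 × 2 = 300 bands.
300 − 4 missed = 296 bands expected in the prepared section.

296 bands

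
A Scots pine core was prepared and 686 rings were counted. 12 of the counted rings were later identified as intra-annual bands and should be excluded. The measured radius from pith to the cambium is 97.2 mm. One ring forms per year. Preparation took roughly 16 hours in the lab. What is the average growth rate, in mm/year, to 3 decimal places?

0.144 mm/year

True ring count = 686 − 12 = 674.
97.2 mm over 674 years gives 97.2 / 674 ≈ 0.144 mm/year.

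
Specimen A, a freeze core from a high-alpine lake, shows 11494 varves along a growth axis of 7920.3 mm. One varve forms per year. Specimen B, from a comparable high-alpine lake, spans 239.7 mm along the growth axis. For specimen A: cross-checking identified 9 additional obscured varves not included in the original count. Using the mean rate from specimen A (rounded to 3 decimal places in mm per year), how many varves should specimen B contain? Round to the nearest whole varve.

Specimen A: true varve count = 11494 + 9 = 11503.
A: 7920.3 mm over 11503 years gives 7920.3 / 11503 ≈ 0.689 mm per year.
For B, 239.7 / 0.689 = 347.90 years ≈ 348 varves.

348 varves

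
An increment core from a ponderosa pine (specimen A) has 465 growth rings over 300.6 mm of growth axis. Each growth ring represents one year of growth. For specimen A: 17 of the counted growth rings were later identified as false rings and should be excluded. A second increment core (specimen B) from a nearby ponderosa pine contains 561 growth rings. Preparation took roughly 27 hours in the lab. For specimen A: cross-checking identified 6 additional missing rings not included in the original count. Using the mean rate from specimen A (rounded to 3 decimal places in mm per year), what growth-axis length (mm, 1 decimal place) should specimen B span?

Specimen A: true growth ring count = 465 − 17 + 6 = 454.
A: 300.6 mm over 454 years gives 300.6 / 454 ≈ 0.662 mm/yr.
For B, 0.662 mm/year × 561 years = 371.4 mm.

371.4 mm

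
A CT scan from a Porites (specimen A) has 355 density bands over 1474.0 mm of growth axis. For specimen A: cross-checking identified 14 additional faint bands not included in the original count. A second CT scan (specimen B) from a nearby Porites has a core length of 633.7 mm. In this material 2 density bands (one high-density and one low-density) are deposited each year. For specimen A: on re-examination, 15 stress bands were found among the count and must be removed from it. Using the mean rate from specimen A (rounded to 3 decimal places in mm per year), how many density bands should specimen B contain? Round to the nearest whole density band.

152 density bands

Specimen A: after corrections the count is 355 − 15 + 14 = 354 density bands.
Specimen A: dividing by 2 density bands per year: 354 / 2 = 177 years.
A: Mean rate = 1474.0 mm / 177 years ≈ 8.328 mm/yr.
B spans 633.7 / 8.328 = 76.09 years; at 2 density bands per year that is 76.09 × 2 ≈ 152 density bands.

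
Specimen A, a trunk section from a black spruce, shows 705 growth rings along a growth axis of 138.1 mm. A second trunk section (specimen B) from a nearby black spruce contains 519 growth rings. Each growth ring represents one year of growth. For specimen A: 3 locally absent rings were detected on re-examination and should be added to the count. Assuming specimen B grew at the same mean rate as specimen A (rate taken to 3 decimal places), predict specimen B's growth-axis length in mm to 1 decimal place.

Specimen A: correcting the raw count gives 705 + 3 = 708 true growth rings.
A: Mean rate = 138.1 mm / 708 years ≈ 0.195 mm/year.
Length of B = 0.195 × 519 = 101.2 mm.

101.2 mm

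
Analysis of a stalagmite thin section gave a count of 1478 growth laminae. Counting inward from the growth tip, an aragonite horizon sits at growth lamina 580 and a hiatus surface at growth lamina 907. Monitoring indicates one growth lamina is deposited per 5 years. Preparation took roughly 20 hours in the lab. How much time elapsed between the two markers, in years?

The two markers are separated by 907 − 580 = 327 growth laminae.
Multiplying by 5 years per growth lamina: 327 × 5 = 1635 years.

1635 yr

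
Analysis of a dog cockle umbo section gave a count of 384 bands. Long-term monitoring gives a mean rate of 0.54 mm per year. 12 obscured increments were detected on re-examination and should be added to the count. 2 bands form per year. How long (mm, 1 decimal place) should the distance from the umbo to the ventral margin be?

106.9 mm

Adjusted count: 384 + 12 = 396 bands.
Dividing by 2 bands per year: 396 / 2 = 198 years.
198 years at 0.54 mm/year gives 0.54 × 198 = 106.9 mm.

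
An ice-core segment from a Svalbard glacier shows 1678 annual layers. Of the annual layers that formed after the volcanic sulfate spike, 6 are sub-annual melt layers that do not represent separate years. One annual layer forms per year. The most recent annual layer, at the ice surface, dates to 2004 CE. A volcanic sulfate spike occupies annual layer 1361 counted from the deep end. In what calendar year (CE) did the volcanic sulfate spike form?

1693 CE

The volcanic sulfate spike sits at annual layer 1361 from the deep end, so 1678 − 1361 = 317 annual layers formed after it.
Excluding 6 false annual layers: 317 − 6 = 311.
The annual layer at the ice surface is 2004 CE, so the volcanic sulfate spike dates to 2004 − 311 = 1693 CE.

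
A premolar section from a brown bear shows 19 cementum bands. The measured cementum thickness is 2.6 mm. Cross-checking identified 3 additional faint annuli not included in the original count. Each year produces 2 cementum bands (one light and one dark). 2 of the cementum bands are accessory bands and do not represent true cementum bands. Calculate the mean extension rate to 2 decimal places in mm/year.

0.26 mm/year

After corrections the count is 19 − 2 + 3 = 20 cementum bands.
20 cementum bands at 2 per year is 20 / 2 = 10 years.
Extension rate ≈ 2.6 / 10 = 0.26 mm/year.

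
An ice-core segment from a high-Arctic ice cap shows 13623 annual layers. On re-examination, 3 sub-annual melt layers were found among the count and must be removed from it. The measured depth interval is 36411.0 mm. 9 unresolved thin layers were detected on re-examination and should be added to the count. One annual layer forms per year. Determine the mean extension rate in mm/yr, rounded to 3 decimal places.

After corrections the count is 13623 − 3 + 9 = 13629 annual layers.
36411.0 mm over 13629 years gives 36411.0 / 13629 ≈ 2.672 mm/yr.

2.672 mm/yr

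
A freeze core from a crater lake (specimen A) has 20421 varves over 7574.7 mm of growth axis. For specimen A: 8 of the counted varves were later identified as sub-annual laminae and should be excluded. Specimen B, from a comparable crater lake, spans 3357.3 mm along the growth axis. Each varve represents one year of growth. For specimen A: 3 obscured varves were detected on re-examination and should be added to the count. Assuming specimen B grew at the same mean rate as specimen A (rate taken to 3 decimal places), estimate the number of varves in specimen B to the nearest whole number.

9049 varves

Specimen A: after corrections the count is 20421 − 8 + 3 = 20416 varves.
A: Extension rate ≈ 7574.7 / 20416 = 0.371 mm/yr.
For B, 3357.3 / 0.371 = 9049.33 years ≈ 9049 varves.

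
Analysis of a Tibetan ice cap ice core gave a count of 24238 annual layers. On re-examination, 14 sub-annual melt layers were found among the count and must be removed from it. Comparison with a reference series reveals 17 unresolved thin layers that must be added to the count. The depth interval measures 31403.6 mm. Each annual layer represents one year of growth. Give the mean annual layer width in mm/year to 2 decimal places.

Adjusted count: 24238 − 14 + 17 = 24241 annual layers.
31403.6 mm over 24241 years gives 31403.6 / 24241 ≈ 1.30 mm/year.

1.30 mm/year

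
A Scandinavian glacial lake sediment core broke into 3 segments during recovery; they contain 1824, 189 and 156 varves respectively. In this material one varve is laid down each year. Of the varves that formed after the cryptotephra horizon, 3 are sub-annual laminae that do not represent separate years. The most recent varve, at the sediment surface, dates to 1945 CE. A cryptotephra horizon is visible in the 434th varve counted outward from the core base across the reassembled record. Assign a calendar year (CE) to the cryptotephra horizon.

Total varves = 1824 + 189 + 156 = 2169.
2169 − 434 = 1735 varves lie beyond the cryptotephra horizon toward the sediment surface.
1735 − 3 false = 1732 true varves after the cryptotephra horizon.
1945 − 1732 = 213 CE.

213 CE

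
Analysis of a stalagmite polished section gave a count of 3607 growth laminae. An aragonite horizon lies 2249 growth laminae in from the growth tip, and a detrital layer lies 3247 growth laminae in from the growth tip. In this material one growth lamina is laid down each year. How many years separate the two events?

998 years

Separation: 3247 − 2249 = 998 growth laminae.
One growth lamina per year makes the interval 998 years.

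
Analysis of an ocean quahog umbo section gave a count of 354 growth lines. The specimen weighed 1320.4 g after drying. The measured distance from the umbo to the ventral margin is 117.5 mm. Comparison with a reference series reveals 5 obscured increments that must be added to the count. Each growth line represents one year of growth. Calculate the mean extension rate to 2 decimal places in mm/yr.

Correcting the raw count gives 354 + 5 = 359 true growth lines.
117.5 mm over 359 years gives 117.5 / 359 ≈ 0.33 mm/yr.

0.33 mm/yr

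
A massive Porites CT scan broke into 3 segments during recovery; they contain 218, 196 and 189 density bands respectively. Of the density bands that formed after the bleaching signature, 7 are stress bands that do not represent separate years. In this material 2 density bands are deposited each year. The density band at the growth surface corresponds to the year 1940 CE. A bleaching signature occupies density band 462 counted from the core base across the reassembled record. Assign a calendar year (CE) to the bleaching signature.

1873 CE

Total density bands = 218 + 196 + 189 = 603.
603 − 462 = 141 density bands lie beyond the bleaching signature toward the growth surface.
141 − 7 false = 134 true density bands after the bleaching signature.
With 2 density bands per year, 134 / 2 = 67 years.
The density band at the growth surface is 1940 CE, so the bleaching signature dates to 1940 − 67 = 1873 CE.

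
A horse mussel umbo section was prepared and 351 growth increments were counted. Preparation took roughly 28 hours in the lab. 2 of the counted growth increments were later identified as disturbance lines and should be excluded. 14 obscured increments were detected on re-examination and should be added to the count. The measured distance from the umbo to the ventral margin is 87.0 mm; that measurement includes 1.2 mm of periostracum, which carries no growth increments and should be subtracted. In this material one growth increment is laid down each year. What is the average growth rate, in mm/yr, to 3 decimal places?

0.236 mm/yr

Adjusted count: 351 − 2 + 14 = 363 growth increments.
The growth record spans 87.0 − 1.2 = 85.8 mm.
85.8 mm over 363 years gives 85.8 / 363 ≈ 0.236 mm/yr.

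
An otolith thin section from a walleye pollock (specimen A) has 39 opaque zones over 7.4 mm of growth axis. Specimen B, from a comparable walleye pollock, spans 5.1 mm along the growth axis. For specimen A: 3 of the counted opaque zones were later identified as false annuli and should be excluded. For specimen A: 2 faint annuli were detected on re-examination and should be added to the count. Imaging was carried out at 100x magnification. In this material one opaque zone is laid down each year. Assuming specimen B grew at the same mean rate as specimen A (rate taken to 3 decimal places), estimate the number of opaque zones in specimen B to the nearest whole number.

26 opaque zones

Specimen A: correcting the raw count gives 39 − 3 + 2 = 38 true opaque zones.
A: 7.4 mm over 38 years gives 7.4 / 38 ≈ 0.195 mm per year.
Specimen B: 5.1 mm / 0.195 mm per year = 26.15 years ≈ 26 opaque zones.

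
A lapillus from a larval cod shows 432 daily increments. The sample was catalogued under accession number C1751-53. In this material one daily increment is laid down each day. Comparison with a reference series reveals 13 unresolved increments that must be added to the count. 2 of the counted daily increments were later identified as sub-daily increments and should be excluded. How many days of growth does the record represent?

Adjusted count: 432 − 2 + 13 = 443 daily increments.
At one daily increment per day, that is 443 days.

443 d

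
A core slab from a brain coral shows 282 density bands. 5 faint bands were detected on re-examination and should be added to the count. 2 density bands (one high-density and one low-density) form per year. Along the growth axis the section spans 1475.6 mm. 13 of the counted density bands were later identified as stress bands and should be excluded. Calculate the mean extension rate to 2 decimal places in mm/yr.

10.77 mm/yr

Correcting the raw count gives 282 − 13 + 5 = 274 true density bands.
With 2 density bands per year, 274 / 2 = 137 years.
Extension rate ≈ 1475.6 / 137 = 10.77 mm/yr.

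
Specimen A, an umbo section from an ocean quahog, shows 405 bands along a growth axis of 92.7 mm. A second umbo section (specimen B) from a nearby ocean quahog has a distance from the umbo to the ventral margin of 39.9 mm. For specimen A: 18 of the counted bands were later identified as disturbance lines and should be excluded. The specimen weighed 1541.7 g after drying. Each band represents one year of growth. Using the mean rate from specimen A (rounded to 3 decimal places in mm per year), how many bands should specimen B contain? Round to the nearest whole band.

166 bands

Specimen A: adjusted count: 405 − 18 = 387 bands.
A: Extension rate ≈ 92.7 / 387 = 0.240 mm per year.
For B, 39.9 / 0.240 = 166.25 years ≈ 166 bands.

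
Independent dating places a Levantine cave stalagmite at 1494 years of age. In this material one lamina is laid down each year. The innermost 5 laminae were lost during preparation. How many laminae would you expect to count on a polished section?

At one lamina per year, 1494 years correspond to 1494 laminae.
Subtracting the 5 laminae not captured gives 1494 − 5 = 1489 laminae in the record.

1489 laminae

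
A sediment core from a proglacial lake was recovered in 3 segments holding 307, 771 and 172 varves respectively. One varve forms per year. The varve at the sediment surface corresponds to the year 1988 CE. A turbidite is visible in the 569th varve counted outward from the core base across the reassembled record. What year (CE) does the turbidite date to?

Total varves = 307 + 771 + 172 = 1250.
1250 − 569 = 681 varves lie beyond the turbidite toward the sediment surface.
The varve at the sediment surface is 1988 CE, so the turbidite dates to 1988 − 681 = 1307 CE.

1307 CE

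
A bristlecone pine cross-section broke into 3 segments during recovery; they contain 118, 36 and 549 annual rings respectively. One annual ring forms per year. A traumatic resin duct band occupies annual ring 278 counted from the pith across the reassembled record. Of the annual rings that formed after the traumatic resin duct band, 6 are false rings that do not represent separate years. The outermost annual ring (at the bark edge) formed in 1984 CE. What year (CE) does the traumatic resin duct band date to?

1565 CE

Total annual rings = 118 + 36 + 549 = 703.
The traumatic resin duct band sits at annual ring 278 from the pith, so 703 − 278 = 425 annual rings formed after it.
425 − 6 false = 419 true annual rings after the traumatic resin duct band.
Counting back 419 years from 1984 CE places the traumatic resin duct band in 1984 − 419 = 1565 CE.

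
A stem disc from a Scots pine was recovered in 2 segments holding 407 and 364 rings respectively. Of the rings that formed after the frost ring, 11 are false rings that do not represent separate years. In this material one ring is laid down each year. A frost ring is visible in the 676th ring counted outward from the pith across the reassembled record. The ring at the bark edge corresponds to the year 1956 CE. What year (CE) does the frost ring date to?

1872 CE

Total rings = 407 + 364 = 771.
The frost ring sits at ring 676 from the pith, so 771 − 676 = 95 rings formed after it.
95 − 11 false = 84 true rings after the frost ring.
Counting back 84 years from 1956 CE places the frost ring in 1956 − 84 = 1872 CE.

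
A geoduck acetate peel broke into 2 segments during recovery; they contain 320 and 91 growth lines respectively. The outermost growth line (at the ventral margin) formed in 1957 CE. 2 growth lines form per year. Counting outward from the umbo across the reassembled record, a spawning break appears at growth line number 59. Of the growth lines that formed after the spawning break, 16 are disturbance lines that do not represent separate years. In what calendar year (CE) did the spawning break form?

Total growth lines = 320 + 91 = 411.
The spawning break sits at growth line 59 from the umbo, so 411 − 59 = 352 growth lines formed after it.
Removing the 16 false growth lines leaves 352 − 16 = 336 true growth lines beyond the spawning break.
Dividing by 2 growth lines per year: 336 / 2 = 168 years.
The growth line at the ventral margin is 1957 CE, so the spawning break dates to 1957 − 168 = 1789 CE.

1789 CE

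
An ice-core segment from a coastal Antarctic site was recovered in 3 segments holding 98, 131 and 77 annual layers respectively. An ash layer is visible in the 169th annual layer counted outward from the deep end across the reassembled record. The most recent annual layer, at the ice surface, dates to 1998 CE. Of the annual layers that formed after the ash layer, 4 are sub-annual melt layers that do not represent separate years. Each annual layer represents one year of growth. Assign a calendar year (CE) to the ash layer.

1865 CE

Total annual layers = 98 + 131 + 77 = 306.
Between annual layer 169 and the ice surface there are 306 − 169 = 137 annual layers.
137 − 4 false = 133 true annual layers after the ash layer.
The annual layer at the ice surface is 1998 CE, so the ash layer dates to 1998 − 133 = 1865 CE.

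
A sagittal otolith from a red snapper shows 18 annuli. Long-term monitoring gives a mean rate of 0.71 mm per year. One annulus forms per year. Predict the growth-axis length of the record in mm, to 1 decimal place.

12.8 mm

The record spans 18 years at 0.71 mm per year.
18 years at 0.71 mm/year gives 0.71 × 18 = 12.8 mm.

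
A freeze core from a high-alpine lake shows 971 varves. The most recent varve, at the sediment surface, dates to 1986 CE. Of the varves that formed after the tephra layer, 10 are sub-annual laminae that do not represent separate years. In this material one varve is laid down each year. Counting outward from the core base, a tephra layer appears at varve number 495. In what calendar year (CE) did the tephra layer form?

Between varve 495 and the sediment surface there are 971 − 495 = 476 varves.
Removing the 10 false varves leaves 476 − 10 = 466 true varves beyond the tephra layer.
Counting back 466 years from 1986 CE places the tephra layer in 1986 − 466 = 1520 CE.

1520 CE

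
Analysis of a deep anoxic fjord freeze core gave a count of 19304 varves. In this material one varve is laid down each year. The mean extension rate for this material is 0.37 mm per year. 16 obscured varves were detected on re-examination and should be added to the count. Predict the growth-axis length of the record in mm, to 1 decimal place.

Adjusted count: 19304 + 16 = 19320 varves.
19320 years at 0.37 mm/year gives 0.37 × 19320 = 7148.4 mm.

7148.4 mm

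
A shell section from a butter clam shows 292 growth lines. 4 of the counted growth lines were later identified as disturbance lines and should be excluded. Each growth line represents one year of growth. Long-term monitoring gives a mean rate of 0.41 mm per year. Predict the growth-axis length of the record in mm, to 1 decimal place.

118.1 mm

Adjusted count: 292 − 4 = 288 growth lines.
288 years at 0.41 mm/year gives 0.41 × 288 = 118.1 mm.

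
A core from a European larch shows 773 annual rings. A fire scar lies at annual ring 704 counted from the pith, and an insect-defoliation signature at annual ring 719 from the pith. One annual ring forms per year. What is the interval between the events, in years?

The two markers are separated by 719 − 704 = 15 annual rings.
At one annual ring per year, 15 years elapsed between them.

15 yr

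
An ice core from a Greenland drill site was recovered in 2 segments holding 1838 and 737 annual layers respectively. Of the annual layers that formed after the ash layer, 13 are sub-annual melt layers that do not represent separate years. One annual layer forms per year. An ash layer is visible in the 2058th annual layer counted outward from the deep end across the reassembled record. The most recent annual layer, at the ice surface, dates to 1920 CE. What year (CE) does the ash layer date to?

Total annual layers = 1838 + 737 = 2575.
Between annual layer 2058 and the ice surface there are 2575 − 2058 = 517 annual layers.
Excluding 13 false annual layers: 517 − 13 = 504.
Counting back 504 years from 1920 CE places the ash layer in 1920 − 504 = 1416 CE.

1416 CE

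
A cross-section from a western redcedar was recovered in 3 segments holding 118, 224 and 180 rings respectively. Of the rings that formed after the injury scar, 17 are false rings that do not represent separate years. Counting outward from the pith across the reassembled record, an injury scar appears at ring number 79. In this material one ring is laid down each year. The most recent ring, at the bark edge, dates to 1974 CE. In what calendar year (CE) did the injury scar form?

1548 CE

Total rings = 118 + 224 + 180 = 522.
522 − 79 = 443 rings lie beyond the injury scar toward the bark edge.
443 − 17 false = 426 true rings after the injury scar.
Counting back 426 years from 1974 CE places the injury scar in 1974 − 426 = 1548 CE.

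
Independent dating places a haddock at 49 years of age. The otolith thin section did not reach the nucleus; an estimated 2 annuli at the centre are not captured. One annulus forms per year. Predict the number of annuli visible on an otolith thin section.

47 annuli

Expected annuli over 49 years: 49.
49 − 2 missed = 47 annuli expected in the prepared section.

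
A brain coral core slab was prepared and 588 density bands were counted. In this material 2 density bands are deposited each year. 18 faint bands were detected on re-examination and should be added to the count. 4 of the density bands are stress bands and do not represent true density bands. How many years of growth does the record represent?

After corrections the count is 588 − 4 + 18 = 602 density bands.
602 density bands at 2 per year is 602 / 2 = 301 years.

301 yr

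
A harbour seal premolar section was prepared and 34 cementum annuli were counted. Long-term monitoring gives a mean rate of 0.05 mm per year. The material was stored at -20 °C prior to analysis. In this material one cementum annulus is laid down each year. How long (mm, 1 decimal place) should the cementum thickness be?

1.7 mm

34 years of growth are recorded.
34 years at 0.05 mm/year gives 0.05 × 34 = 1.7 mm.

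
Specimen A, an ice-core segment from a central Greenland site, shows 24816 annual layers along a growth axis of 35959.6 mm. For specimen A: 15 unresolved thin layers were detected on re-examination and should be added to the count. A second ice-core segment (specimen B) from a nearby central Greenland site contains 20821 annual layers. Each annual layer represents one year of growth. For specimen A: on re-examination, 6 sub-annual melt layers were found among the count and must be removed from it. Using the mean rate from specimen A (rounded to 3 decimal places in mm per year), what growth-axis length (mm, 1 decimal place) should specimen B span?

Specimen A: correcting the raw count gives 24816 − 6 + 15 = 24825 true annual layers.
A: Mean rate = 35959.6 mm / 24825 years ≈ 1.449 mm/yr.
B's length ≈ 1.449 × 20821 = 30169.6 mm.

30169.6 mm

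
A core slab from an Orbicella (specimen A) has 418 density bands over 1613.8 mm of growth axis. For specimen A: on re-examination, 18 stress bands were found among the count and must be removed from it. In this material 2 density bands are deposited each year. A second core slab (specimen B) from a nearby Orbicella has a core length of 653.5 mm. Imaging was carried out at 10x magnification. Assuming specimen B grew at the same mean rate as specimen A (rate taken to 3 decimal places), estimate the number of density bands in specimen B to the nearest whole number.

Specimen A: after corrections the count is 418 − 18 = 400 density bands.
Specimen A: with 2 density bands per year, 400 / 2 = 200 years.
A: Mean rate = 1613.8 mm / 200 years ≈ 8.069 mm per year.
B spans 653.5 / 8.069 = 80.99 years; at 2 density bands per year that is 80.99 × 2 ≈ 162 density bands.

162 density bands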